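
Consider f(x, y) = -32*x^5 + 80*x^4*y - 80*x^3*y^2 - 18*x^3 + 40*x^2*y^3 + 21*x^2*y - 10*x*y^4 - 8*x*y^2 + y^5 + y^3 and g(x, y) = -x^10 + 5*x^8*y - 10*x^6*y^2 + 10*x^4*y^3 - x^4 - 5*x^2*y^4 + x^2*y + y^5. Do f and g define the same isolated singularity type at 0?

The Hessian of f at 0 has rank 0. Corank 2; j^3 = -(2*x - y)*(3*x - y)^2 has shape L^2 M (L != M), so D-series; mu = 6 gives D_6. The Hessian of g at 0 has rank 0. Corank 2; j^3 = x^2*y has shape L^2 M (L != M), so D-series; mu = 6 gives D_6. Both have type D_6, hence right-equivalent.

Yes.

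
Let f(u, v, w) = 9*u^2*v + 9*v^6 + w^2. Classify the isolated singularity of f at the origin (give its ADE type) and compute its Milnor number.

Type D_7, Milnor number mu = 7.

The Hessian of f at 0 is [[0, 0, 0], [0, 0, 0], [0, 0, 2]] with rank 1, so corank 2. A Groebner basis of the Jacobian ideal J(f) in C{u,v,w} is {u^2/6 + v^5, u^3, u*v, w}; counting standard monomials gives mu = 7. Corank 2; j^3 = 9*u^2*v has shape L^2 M (L != M), so D-series; mu = 7 gives D_7.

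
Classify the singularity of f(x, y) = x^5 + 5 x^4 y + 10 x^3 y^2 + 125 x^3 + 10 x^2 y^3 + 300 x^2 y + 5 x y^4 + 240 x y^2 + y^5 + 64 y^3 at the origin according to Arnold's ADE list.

E_8

The Hessian of f at 0 has rank 0. Corank 2; j^3 = (5*x + 4*y)^3 is a perfect cube, so E-series; the 5-jet and mu = 8 give E_8.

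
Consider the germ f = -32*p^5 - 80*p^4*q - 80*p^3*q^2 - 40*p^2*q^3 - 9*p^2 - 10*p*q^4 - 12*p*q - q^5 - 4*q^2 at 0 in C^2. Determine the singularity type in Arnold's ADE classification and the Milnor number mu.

Type A_4, Milnor number mu = 4.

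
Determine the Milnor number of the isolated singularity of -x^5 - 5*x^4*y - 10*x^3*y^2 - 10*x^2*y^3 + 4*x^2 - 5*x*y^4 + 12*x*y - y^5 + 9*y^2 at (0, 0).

4

The Hessian of f at 0 is [[8, 12], [12, 18]] with rank 1, so corank 1. A Groebner basis of the Jacobian ideal J(f) in C{x,y} is {y^4, x + 3*y/2}; counting standard monomials gives mu = 4. Corank 1: A-series; mu = 4 gives A_4.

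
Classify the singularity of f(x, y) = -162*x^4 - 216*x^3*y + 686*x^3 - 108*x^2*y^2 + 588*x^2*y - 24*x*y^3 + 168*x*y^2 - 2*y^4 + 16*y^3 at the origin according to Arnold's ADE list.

E_{6}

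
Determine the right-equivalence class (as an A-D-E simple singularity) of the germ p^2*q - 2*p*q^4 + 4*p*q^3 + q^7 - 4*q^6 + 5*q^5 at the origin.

D_6

The Hessian of f at 0 has rank 0. Corank 2; j^3 = p^2*q has shape L^2 M (L != M), so D-series; mu = 6 gives D_6.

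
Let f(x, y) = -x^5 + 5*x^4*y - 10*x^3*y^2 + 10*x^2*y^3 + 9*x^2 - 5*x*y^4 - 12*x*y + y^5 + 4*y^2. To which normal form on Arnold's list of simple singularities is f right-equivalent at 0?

A_4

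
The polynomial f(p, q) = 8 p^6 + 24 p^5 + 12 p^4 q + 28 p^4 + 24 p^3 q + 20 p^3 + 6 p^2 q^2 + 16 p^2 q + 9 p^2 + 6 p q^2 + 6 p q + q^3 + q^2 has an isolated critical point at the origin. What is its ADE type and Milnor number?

Type A_2, Milnor number mu = 2.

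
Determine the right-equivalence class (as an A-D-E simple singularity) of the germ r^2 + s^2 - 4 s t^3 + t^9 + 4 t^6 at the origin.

A_{8}

The Hessian of f at 0 has rank 2. Corank 1: A-series; mu = 8 gives A_8.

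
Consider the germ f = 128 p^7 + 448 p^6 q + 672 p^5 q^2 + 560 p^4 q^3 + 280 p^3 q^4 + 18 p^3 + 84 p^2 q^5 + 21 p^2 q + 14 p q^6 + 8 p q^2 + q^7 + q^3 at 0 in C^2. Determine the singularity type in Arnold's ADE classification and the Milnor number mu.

Type D8, Milnor number mu = 8.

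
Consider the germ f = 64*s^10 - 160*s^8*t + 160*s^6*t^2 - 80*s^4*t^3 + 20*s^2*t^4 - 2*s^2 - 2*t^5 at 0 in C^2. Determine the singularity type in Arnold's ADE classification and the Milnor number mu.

The Hessian of f at 0 is [[-4, 0], [0, 0]] with rank 1, so corank 1. A Groebner basis of the Jacobian ideal J(f) in C{s,t} is {t^4, s}; counting standard monomials gives mu = 4. Corank 1: A-series; mu = 4 gives A_4.

Type A4, Milnor number mu = 4.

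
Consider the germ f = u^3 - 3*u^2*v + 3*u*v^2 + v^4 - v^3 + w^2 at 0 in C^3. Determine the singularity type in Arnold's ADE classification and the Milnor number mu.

The Hessian of f at 0 is [[0, 0, 0], [0, 0, 0], [0, 0, 2]] with rank 1, so corank 2. A Groebner basis of the Jacobian ideal J(f) in C{u,v,w} is {v^3, u^2 - 2*u*v + v^2, w}; counting standard monomials gives mu = 6. Corank 2; j^3 = (u - v)^3 is a perfect cube, so E-series; the 4-jet and mu = 6 give E_6.

Type E_6, Milnor number mu = 6.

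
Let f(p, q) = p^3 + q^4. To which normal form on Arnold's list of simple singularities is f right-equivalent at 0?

E_{6}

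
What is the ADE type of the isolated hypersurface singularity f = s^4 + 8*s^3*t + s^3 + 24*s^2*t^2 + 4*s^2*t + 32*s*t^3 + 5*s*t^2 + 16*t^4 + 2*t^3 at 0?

D5

The Hessian of f at 0 is [[0, 0], [0, 0]] with rank 0, so corank 2. A Groebner basis of the Jacobian ideal J(f) in C{s,t} is {s*t^2 + s*t/4 + t^2/4, -s*t/4 + t^3 - t^2/4, s^2 + 3*s*t + 2*t^2}; counting standard monomials gives mu = 5. Corank 2; j^3 = (s + t)^2*(s + 2*t) has shape L^2 M (L != M), so D-series; mu = 5 gives D_5.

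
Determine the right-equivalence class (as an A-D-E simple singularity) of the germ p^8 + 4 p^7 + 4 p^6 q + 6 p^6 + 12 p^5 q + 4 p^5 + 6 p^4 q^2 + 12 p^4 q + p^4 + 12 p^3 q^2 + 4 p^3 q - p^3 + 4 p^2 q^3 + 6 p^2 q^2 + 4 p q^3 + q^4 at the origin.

The Hessian of f at 0 is [[0, 0], [0, 0]] with rank 0, so corank 2. A Groebner basis of the Jacobian ideal J(f) in C{p,q} is {q^4, p*q^2 + q^3/3, p^2}; counting standard monomials gives mu = 6. Corank 2; j^3 = -p^3 is a perfect cube, so E-series; the 4-jet and mu = 6 give E_6.

E_{6}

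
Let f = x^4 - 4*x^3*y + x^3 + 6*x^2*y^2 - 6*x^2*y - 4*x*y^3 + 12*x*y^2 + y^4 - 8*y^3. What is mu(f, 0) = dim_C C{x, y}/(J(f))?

6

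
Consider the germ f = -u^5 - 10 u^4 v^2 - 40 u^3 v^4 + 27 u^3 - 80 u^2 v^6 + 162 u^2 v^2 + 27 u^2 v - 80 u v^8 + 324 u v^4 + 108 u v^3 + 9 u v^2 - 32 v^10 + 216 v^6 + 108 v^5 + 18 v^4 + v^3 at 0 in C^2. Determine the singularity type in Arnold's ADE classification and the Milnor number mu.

Type E_8, Milnor number mu = 8.

The Hessian of f at 0 is [[0, 0], [0, 0]] with rank 0, so corank 2. A Groebner basis of the Jacobian ideal J(f) in C{u,v} is {-u^2/16 + u*v^3 - u*v^2/4 - u*v/24 - v^3/12 - v^2/144, u^2/4 + u*v^2 + u*v/6 + v^4 + v^3/3 + v^2/36, u^3 + u^2/12 + u*v/18 + v^3/27 + v^2/108, u^2*v - u^2/12 + u*v^2/3 - u*v/18 - v^2/108}; counting standard monomials gives mu = 8. Corank 2; j^3 = (3*u + v)^3 is a perfect cube, so E-series; the 5-jet and mu = 8 give E_8.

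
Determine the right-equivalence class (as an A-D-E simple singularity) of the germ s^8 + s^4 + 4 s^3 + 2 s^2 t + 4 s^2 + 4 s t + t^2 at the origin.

The Hessian of f at 0 is [[8, 4], [4, 2]] with rank 1, so corank 1. A Groebner basis of the Jacobian ideal J(f) in C{s,t} is {s*t^3 - 24*s*t^2 + 80*s*t - 64*s - 6*t^3 + 32*t^2 - 32*t, 112*s*t^2 - 448*s*t + 384*s + t^4 + 24*t^3 - 176*t^2 + 192*t, s^2 + 2*s + t}; counting standard monomials gives mu = 7. Corank 1: A-series; mu = 7 gives A_7.

A7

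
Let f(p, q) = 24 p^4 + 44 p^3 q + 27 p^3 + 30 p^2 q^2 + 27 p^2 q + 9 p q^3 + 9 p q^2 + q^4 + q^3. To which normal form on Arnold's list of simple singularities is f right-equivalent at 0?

E_{7}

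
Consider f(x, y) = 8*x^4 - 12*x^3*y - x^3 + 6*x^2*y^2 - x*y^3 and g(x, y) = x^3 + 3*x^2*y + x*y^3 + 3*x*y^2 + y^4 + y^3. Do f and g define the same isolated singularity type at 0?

Yes.

The Hessian of f at 0 is [[0, 0], [0, 0]] with rank 0, so corank 2. A Groebner basis of the Jacobian ideal J(f) in C{x,y} is {3*x^2/4 + y^4 + y^3/4, x^3, x^2*y - x^2/4 - y^3/12, -x^2 + x*y^2 - y^3/3}; counting standard monomials gives mu = 7. Corank 2; j^3 = -x^3 is a perfect cube, so E-series; the 4-jet and mu = 7 give E_7. The Hessian of g at 0 is [[0, 0], [0, 0]] with rank 0, so corank 2. A Groebner basis of the Jacobian ideal J(g) in C{x,y} is {x^3 + 3*x^2*y + 6*x^2 + 12*x*y + 6*y^2, -3*x^2 + x*y^2 - 6*x*y - 3*y^2, 3*x^2 + 6*x*y + y^3 + 3*y^2}; counting standard monomials gives mu = 7. Corank 2; j^3 = (x + y)^3 is a perfect cube, so E-series; the 4-jet and mu = 7 give E_7. Both have type E_7, hence right-equivalent.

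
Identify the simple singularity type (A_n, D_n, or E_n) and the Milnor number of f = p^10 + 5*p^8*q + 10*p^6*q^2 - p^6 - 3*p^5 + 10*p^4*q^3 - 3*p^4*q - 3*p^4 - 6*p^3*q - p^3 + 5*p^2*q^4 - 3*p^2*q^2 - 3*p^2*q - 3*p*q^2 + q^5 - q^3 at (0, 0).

The Hessian of f at 0 has rank 0. Corank 2; j^3 = -(p + q)^3 is a perfect cube, so E-series; the 5-jet and mu = 8 give E_8.

Type E_{8}, Milnor number mu = 8.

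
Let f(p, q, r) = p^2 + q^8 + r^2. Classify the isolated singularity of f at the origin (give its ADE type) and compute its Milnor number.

The Hessian of f at 0 has rank 2. Corank 1: A-series; mu = 7 gives A_7.

Type A_7, Milnor number mu = 7.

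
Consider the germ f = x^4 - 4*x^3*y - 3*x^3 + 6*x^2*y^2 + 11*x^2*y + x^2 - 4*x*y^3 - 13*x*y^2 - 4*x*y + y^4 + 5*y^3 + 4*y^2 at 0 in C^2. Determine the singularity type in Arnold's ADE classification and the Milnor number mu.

Type A_{2}, Milnor number mu = 2.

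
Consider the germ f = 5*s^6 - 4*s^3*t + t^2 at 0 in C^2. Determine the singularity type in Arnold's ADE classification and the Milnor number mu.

Type A_5, Milnor number mu = 5.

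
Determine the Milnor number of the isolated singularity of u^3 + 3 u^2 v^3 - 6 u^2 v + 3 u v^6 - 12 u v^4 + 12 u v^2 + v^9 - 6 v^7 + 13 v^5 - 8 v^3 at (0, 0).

8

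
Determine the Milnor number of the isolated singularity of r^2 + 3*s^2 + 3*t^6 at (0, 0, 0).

5

The Hessian of f at 0 is [[6, 0, 0], [0, 0, 0], [0, 0, 2]] with rank 2, so corank 1. A Groebner basis of the Jacobian ideal J(f) in C{s,t,r} is {t^5, s, r}; counting standard monomials gives mu = 5. Corank 1: A-series; mu = 5 gives A_5.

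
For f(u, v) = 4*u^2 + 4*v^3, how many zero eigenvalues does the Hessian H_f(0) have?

1

Hessian at 0 has rank 1.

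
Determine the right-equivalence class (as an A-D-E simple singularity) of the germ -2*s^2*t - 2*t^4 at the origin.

D5

The Hessian of f at 0 has rank 0. Corank 2; j^3 = -2*s^2*t has shape L^2 M (L != M), so D-series; mu = 5 gives D_5.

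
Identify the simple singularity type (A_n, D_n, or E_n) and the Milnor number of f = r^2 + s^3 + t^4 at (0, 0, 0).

The Hessian of f at 0 has rank 1. Corank 2; j^3 = s^3 is a perfect cube, so E-series; the 4-jet and mu = 6 give E_6.

Type E6, Milnor number mu = 6.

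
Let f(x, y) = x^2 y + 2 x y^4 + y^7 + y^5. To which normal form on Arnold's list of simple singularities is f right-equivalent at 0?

D6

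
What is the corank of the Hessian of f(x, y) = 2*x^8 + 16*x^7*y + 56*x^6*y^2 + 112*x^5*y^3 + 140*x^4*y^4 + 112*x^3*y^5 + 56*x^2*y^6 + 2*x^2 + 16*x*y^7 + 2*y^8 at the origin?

The Hessian at 0 is [[4, 0], [0, 0]] of rank 1; hence corank 1.

1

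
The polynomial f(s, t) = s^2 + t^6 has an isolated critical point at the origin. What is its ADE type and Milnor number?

Type A_{5}, Milnor number mu = 5.

The Hessian of f at 0 has rank 1. Corank 1: A-series; mu = 5 gives A_5.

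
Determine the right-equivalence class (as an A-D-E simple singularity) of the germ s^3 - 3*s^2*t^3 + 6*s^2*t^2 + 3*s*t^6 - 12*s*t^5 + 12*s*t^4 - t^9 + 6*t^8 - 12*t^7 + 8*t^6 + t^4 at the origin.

E_6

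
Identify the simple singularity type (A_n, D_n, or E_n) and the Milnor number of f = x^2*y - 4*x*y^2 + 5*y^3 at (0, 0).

Type D_{4}, Milnor number mu = 4.

The Hessian of f at 0 has rank 0. Corank 2; j^3 = y*(x^2 - 4*x*y + 5*y^2) splits into three distinct lines over C (the quadratic factor has nonzero discriminant), so D_4.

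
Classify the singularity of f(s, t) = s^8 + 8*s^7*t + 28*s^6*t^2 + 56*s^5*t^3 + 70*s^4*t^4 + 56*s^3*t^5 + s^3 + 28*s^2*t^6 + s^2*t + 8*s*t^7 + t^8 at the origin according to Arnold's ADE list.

D9

The Hessian of f at 0 has rank 0. Corank 2; j^3 = s^2*(s + t) has shape L^2 M (L != M), so D-series; mu = 9 gives D_9.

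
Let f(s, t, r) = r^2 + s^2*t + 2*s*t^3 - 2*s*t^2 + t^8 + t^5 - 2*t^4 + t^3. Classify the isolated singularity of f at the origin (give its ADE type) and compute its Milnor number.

Type D_9, Milnor number mu = 9.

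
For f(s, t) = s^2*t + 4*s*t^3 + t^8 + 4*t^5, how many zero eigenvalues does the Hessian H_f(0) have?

2

Hessian at 0 has rank 0.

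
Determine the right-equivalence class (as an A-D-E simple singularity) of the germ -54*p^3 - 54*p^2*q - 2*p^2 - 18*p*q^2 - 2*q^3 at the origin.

A_2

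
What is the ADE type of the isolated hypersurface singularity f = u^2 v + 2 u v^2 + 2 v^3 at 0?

D_4

The Hessian of f at 0 has rank 0. Corank 2; j^3 = v*(u^2 + 2*u*v + 2*v^2) splits into three distinct lines over C (the quadratic factor has nonzero discriminant), so D_4.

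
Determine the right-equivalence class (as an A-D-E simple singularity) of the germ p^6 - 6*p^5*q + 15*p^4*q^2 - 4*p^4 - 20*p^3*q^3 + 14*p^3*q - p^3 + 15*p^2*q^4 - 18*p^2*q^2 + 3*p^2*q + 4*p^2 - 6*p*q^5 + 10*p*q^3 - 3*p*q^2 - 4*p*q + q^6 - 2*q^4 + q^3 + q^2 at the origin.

A2

The Hessian of f at 0 has rank 1. Corank 1: A-series; mu = 2 gives A_2.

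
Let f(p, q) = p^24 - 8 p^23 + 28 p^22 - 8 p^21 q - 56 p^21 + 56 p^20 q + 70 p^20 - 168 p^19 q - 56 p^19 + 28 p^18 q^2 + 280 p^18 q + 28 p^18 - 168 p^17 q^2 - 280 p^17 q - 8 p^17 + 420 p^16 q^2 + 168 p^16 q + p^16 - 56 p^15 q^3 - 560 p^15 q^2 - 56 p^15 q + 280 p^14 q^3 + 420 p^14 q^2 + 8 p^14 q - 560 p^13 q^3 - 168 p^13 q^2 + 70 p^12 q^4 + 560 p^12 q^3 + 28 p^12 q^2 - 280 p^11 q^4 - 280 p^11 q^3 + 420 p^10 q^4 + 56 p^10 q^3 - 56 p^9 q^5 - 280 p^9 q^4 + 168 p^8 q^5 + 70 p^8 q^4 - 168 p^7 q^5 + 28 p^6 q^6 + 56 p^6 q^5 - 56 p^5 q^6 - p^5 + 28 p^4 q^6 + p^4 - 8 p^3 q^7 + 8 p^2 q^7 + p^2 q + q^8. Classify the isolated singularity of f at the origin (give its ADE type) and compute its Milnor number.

The Hessian of f at 0 has rank 0. Corank 2; j^3 = p^2*q has shape L^2 M (L != M), so D-series; mu = 9 gives D_9.

Type D_9, Milnor number mu = 9.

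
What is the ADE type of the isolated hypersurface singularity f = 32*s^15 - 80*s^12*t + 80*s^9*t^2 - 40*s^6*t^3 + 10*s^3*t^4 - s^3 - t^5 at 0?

The Hessian of f at 0 has rank 0. Corank 2; j^3 = -s^3 is a perfect cube, so E-series; the 5-jet and mu = 8 give E_8.

E_8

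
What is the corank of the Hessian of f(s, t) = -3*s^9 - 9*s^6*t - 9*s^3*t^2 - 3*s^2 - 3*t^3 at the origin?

The Hessian at 0 is [[-6, 0], [0, 0]] of rank 1; hence corank 1.

1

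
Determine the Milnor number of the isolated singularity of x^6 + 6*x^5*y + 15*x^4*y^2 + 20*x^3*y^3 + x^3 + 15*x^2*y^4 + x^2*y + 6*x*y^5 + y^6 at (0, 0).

7

The Hessian of f at 0 is [[0, 0], [0, 0]] with rank 0, so corank 2. A Groebner basis of the Jacobian ideal J(f) in C{x,y} is {-x*y/6 + y^5, x*y^2, x^2 + x*y}; counting standard monomials gives mu = 7. Corank 2; j^3 = x^2*(x + y) has shape L^2 M (L != M), so D-series; mu = 7 gives D_7.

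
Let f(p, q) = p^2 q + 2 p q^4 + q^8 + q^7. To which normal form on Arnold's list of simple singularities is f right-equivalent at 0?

The Hessian of f at 0 is [[0, 0], [0, 0]] with rank 0, so corank 2. A Groebner basis of the Jacobian ideal J(f) in C{p,q} is {p^2*q^2, 8*p^2*q + p^2 + p*q^3, p*q + q^4, p^3}; counting standard monomials gives mu = 9. Corank 2; j^3 = p^2*q has shape L^2 M (L != M), so D-series; mu = 9 gives D_9.

D_9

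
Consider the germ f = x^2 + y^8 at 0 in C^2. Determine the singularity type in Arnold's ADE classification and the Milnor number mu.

The Hessian of f at 0 has rank 1. Corank 1: A-series; mu = 7 gives A_7.

Type A7, Milnor number mu = 7.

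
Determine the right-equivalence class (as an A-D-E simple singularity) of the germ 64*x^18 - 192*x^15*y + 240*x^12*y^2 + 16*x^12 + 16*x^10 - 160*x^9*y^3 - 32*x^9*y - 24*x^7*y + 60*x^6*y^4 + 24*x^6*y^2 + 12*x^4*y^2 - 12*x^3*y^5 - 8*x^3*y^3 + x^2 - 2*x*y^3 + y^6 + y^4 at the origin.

A_3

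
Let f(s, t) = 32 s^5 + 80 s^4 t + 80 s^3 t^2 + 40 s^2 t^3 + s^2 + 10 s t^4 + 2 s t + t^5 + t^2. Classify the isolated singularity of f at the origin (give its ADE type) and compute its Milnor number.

The Hessian of f at 0 has rank 1. Corank 1: A-series; mu = 4 gives A_4.

Type A_{4}, Milnor number mu = 4.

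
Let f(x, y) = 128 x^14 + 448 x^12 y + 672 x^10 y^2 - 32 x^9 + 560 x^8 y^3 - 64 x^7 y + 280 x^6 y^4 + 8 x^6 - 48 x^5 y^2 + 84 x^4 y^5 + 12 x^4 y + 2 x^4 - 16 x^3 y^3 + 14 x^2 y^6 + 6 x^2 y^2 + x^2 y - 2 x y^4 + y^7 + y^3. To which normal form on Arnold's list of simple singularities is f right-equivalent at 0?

D4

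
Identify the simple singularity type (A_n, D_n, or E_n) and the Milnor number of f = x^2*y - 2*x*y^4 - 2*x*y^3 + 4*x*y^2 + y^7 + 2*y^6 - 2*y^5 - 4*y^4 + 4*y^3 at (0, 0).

The Hessian of f at 0 has rank 0. Corank 2; j^3 = y*(x + 2*y)^2 has shape L^2 M (L != M), so D-series; mu = 6 gives D_6.

Type D_6, Milnor number mu = 6.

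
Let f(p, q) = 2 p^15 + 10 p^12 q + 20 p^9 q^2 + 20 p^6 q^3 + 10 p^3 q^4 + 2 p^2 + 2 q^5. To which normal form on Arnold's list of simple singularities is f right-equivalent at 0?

A_{4}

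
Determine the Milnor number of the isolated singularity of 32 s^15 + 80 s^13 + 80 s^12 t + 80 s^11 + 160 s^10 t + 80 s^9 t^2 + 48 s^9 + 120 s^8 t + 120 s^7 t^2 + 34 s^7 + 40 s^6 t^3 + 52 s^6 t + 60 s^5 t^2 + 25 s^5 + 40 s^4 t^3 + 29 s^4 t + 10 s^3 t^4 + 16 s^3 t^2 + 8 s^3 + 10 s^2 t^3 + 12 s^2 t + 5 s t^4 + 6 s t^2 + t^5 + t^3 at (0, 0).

8

The Hessian of f at 0 has rank 0. Corank 2; j^3 = (2*s + t)^3 is a perfect cube, so E-series; the 5-jet and mu = 8 give E_8.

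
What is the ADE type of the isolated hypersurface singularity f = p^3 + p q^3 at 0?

E_{7}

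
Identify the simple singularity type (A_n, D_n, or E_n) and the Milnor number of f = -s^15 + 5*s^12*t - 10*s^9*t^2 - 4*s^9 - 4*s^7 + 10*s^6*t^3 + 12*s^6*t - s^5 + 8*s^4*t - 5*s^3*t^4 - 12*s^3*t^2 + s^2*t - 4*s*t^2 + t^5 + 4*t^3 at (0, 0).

The Hessian of f at 0 is [[0, 0], [0, 0]] with rank 0, so corank 2. A Groebner basis of the Jacobian ideal J(f) in C{s,t} is {s*t/16 + t^4 - t^2/8, s*t^2 - 2*t^3, s^2 - 69*s*t/16 + 37*t^2/8}; counting standard monomials gives mu = 6. Corank 2; j^3 = t*(s - 2*t)^2 has shape L^2 M (L != M), so D-series; mu = 6 gives D_6.

Type D6, Milnor number mu = 6.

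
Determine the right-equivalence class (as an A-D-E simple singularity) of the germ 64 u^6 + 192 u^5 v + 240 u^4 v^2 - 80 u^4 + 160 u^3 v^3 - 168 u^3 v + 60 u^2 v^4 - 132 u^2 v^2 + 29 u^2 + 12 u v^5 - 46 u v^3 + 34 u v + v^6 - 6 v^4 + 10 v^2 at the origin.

The Hessian of f at 0 has rank 2. Corank 0: nondegenerate Morse point, so A_1.

A_{1}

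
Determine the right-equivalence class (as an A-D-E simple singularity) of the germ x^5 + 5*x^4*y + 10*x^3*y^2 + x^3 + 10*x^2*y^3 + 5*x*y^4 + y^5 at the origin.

E_{8}

The Hessian of f at 0 is [[0, 0], [0, 0]] with rank 0, so corank 2. A Groebner basis of the Jacobian ideal J(f) in C{x,y} is {y^5, x*y^3 + y^4/4, x^2}; counting standard monomials gives mu = 8. Corank 2; j^3 = x^3 is a perfect cube, so E-series; the 5-jet and mu = 8 give E_8.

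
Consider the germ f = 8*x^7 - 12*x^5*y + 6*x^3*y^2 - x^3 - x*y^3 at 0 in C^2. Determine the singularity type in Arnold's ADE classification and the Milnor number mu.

The Hessian of f at 0 has rank 0. Corank 2; j^3 = -x^3 is a perfect cube, so E-series; the 4-jet and mu = 7 give E_7.

Type E_7, Milnor number mu = 7.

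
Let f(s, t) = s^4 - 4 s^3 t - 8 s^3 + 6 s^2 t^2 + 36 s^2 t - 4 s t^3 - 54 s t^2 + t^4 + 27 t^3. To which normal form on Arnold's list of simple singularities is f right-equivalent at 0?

E_{6}

The Hessian of f at 0 has rank 0. Corank 2; j^3 = -(2*s - 3*t)^3 is a perfect cube, so E-series; the 4-jet and mu = 6 give E_6.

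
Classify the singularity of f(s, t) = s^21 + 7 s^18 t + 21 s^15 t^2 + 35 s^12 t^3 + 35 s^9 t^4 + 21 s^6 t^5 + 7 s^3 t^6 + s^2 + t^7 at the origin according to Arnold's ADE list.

A6

The Hessian of f at 0 has rank 1. Corank 1: A-series; mu = 6 gives A_6.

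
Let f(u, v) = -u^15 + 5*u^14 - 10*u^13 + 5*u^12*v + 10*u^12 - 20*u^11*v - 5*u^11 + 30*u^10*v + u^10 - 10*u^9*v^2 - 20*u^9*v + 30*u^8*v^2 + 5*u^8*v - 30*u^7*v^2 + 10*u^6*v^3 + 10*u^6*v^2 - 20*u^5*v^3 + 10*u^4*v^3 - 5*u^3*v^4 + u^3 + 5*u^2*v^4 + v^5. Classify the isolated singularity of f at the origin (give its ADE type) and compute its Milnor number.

Type E8, Milnor number mu = 8.

The Hessian of f at 0 has rank 0. Corank 2; j^3 = u^3 is a perfect cube, so E-series; the 5-jet and mu = 8 give E_8.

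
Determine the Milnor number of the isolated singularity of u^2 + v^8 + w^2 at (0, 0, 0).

7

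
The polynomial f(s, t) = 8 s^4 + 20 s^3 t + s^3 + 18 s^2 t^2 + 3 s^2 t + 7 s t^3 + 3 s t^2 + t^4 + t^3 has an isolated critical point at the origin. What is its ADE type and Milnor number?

The Hessian of f at 0 has rank 0. Corank 2; j^3 = (s + t)^3 is a perfect cube, so E-series; the 4-jet and mu = 7 give E_7.

Type E_{7}, Milnor number mu = 7.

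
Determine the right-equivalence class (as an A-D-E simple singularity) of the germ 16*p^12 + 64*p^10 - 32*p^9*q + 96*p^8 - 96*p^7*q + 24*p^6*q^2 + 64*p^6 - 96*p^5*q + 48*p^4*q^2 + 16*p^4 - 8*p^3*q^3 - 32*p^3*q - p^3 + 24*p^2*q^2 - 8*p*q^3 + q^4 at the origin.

The Hessian of f at 0 is [[0, 0], [0, 0]] with rank 0, so corank 2. A Groebner basis of the Jacobian ideal J(f) in C{p,q} is {q^4, p*q^2 - q^3/6, p^2}; counting standard monomials gives mu = 6. Corank 2; j^3 = -p^3 is a perfect cube, so E-series; the 4-jet and mu = 6 give E_6.

E6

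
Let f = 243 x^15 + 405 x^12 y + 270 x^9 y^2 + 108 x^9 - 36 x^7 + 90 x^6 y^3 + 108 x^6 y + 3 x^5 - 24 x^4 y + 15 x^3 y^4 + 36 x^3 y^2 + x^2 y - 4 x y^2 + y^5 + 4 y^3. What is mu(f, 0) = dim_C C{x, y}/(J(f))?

6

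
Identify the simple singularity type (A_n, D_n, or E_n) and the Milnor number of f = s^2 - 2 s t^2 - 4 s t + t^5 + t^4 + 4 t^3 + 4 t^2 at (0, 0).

Type A_4, Milnor number mu = 4.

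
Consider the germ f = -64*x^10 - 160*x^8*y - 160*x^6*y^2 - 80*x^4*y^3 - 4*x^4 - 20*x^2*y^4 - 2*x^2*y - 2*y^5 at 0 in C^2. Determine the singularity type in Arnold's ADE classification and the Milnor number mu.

Type D6, Milnor number mu = 6.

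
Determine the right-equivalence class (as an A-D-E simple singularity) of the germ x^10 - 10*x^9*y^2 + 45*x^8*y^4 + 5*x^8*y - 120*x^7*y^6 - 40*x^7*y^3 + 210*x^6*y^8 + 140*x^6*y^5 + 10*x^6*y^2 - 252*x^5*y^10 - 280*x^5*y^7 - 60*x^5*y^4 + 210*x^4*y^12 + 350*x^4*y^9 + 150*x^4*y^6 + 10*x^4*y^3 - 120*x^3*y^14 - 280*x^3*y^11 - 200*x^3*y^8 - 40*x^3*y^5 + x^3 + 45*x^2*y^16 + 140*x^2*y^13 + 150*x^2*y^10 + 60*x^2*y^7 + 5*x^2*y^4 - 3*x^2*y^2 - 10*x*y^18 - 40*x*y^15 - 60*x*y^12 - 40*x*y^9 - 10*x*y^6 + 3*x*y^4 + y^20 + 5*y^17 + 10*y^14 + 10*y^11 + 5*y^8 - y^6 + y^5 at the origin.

E_{8}

The Hessian of f at 0 has rank 0. Corank 2; j^3 = x^3 is a perfect cube, so E-series; the 5-jet and mu = 8 give E_8.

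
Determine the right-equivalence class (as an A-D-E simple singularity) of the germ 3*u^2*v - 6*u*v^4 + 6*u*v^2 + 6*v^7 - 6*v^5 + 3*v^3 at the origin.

D_8

The Hessian of f at 0 is [[0, 0], [0, 0]] with rank 0, so corank 2. A Groebner basis of the Jacobian ideal J(f) in C{u,v} is {u^2/6 + u*v^3 + 4*u*v/3 + 7*v^2/6, -u*v + v^4 - v^2, u^3 - 3*u*v^2 - 2*v^3, u^2*v + 2*u*v^2 + v^3}; counting standard monomials gives mu = 8. Corank 2; j^3 = 3*v*(u + v)^2 has shape L^2 M (L != M), so D-series; mu = 8 gives D_8.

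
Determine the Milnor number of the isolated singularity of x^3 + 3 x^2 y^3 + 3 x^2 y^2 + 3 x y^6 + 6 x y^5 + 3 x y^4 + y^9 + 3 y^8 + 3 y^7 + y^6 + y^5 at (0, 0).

8

The Hessian of f at 0 has rank 0. Corank 2; j^3 = x^3 is a perfect cube, so E-series; the 5-jet and mu = 8 give E_8.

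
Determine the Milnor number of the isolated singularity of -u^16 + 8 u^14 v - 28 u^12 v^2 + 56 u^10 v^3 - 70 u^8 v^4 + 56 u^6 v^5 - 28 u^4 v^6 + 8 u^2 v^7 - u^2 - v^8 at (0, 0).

7

The Hessian of f at 0 has rank 1. Corank 1: A-series; mu = 7 gives A_7.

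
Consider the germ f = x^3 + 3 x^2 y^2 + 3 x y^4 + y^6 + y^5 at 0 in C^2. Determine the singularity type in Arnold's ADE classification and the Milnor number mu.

Type E8, Milnor number mu = 8.

The Hessian of f at 0 has rank 0. Corank 2; j^3 = x^3 is a perfect cube, so E-series; the 5-jet and mu = 8 give E_8.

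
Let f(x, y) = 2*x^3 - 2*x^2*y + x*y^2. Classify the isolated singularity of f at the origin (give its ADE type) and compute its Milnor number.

The Hessian of f at 0 is [[0, 0], [0, 0]] with rank 0, so corank 2. A Groebner basis of the Jacobian ideal J(f) in C{x,y} is {y^3, x^2 + y^2/2, x*y + y^2/2}; counting standard monomials gives mu = 4. Corank 2; j^3 = x*(2*x^2 - 2*x*y + y^2) splits into three distinct lines over C (the quadratic factor has nonzero discriminant), so D_4.

Type D_{4}, Milnor number mu = 4.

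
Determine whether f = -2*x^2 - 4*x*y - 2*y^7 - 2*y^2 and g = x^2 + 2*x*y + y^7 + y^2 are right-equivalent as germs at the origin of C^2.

Yes.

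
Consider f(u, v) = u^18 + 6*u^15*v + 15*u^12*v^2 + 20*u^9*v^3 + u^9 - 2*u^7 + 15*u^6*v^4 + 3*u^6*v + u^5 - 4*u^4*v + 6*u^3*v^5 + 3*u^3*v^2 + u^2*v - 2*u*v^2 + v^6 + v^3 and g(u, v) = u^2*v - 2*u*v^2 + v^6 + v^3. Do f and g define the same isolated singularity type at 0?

The Hessian of f at 0 has rank 0. Corank 2; j^3 = v*(u - v)^2 has shape L^2 M (L != M), so D-series; mu = 7 gives D_7. The Hessian of g at 0 has rank 0. Corank 2; j^3 = v*(u - v)^2 has shape L^2 M (L != M), so D-series; mu = 7 gives D_7. Both have type D_7, hence right-equivalent.

Yes.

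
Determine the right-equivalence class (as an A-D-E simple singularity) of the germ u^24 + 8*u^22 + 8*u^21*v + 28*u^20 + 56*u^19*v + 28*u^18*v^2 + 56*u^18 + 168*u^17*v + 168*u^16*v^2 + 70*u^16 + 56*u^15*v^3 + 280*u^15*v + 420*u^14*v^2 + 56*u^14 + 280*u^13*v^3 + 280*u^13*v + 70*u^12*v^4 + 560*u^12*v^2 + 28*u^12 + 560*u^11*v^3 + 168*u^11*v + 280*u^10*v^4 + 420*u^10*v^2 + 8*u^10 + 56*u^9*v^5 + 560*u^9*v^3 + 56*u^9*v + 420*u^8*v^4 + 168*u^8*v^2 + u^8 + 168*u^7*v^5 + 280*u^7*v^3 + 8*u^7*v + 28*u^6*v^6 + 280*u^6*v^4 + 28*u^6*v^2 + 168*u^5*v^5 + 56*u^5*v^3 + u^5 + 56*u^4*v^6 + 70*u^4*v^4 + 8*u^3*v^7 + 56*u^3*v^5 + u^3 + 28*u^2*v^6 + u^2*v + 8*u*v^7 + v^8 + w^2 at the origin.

D_{9}

The Hessian of f at 0 has rank 1. Corank 2; j^3 = u^2*(u + v) has shape L^2 M (L != M), so D-series; mu = 9 gives D_9.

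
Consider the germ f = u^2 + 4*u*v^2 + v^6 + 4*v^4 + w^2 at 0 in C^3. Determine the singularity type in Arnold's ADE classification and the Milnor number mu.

The Hessian of f at 0 has rank 2. Corank 1: A-series; mu = 5 gives A_5.

Type A_{5}, Milnor number mu = 5.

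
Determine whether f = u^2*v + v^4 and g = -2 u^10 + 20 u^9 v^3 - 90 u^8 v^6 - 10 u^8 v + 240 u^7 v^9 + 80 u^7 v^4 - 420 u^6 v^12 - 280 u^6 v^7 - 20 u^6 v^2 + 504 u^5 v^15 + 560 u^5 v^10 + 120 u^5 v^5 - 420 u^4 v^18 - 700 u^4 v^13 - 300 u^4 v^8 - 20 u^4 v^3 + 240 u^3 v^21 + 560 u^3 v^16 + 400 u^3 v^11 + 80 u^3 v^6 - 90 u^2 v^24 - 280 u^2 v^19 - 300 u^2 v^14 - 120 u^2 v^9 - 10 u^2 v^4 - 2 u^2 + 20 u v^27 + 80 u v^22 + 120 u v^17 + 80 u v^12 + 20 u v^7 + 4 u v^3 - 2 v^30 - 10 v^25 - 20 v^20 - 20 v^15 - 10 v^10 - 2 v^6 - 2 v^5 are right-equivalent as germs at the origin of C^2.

The Hessian of f at 0 is [[0, 0], [0, 0]] with rank 0, so corank 2. A Groebner basis of the Jacobian ideal J(f) in C{u,v} is {u^3, u^2/4 + v^3, u*v}; counting standard monomials gives mu = 5. Corank 2; j^3 = u^2*v has shape L^2 M (L != M), so D-series; mu = 5 gives D_5. The Hessian of g at 0 is [[-4, 0], [0, 0]] with rank 1, so corank 1. A Groebner basis of the Jacobian ideal J(g) in C{u,v} is {-u + v^3, u^2, u*v}; counting standard monomials gives mu = 4. Corank 1: A-series; mu = 4 gives A_4. f is D_5 but g is A_4, hence not right-equivalent.

No.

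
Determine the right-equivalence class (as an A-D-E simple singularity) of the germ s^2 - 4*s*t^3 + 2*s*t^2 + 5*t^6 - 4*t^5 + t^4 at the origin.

A_5

The Hessian of f at 0 is [[2, 0], [0, 0]] with rank 1, so corank 1. A Groebner basis of the Jacobian ideal J(f) in C{s,t} is {s*t^2 + s*t/2 + s/4 + t^2/4, -s/2 + t^3 - t^2/2, s^2 - s*t/2 - s/4 - t^2/4}; counting standard monomials gives mu = 5. Corank 1: A-series; mu = 5 gives A_5.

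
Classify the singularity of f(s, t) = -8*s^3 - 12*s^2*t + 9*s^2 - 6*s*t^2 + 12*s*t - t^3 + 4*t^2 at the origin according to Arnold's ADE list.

A_2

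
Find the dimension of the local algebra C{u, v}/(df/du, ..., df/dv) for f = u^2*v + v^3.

4

The Hessian of f at 0 is [[0, 0], [0, 0]] with rank 0, so corank 2. A Groebner basis of the Jacobian ideal J(f) in C{u,v} is {v^3, u^2 + 3*v^2, u*v}; counting standard monomials gives mu = 4. Corank 2; j^3 = v*(u^2 + v^2) splits into three distinct lines over C (the quadratic factor has nonzero discriminant), so D_4.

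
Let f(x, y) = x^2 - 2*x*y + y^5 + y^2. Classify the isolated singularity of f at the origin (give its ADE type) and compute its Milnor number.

Type A4, Milnor number mu = 4.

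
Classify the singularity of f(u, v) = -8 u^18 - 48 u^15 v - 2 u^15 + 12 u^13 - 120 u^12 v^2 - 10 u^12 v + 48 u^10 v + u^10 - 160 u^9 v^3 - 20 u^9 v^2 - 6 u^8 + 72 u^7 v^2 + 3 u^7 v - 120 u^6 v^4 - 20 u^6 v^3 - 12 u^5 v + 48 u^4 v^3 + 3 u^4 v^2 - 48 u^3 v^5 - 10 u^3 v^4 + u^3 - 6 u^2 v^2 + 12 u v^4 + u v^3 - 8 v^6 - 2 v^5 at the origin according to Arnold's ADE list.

E_{7}

The Hessian of f at 0 has rank 0. Corank 2; j^3 = u^3 is a perfect cube, so E-series; the 4-jet and mu = 7 give E_7.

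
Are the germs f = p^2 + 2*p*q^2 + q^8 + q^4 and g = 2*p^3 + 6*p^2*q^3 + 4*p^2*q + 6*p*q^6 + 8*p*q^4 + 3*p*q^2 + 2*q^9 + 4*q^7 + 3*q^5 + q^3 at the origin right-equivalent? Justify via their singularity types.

No.

The Hessian of f at 0 is [[2, 0], [0, 0]] with rank 1, so corank 1. A Groebner basis of the Jacobian ideal J(f) in C{p,q} is {p^4, p^3*q, p + q^2}; counting standard monomials gives mu = 7. Corank 1: A-series; mu = 7 gives A_7. The Hessian of g at 0 is [[0, 0], [0, 0]] with rank 0, so corank 2. A Groebner basis of the Jacobian ideal J(g) in C{p,q} is {q^3, p^2 - 3*q^2/2, p*q + 3*q^2/2}; counting standard monomials gives mu = 4. Corank 2; j^3 = (p + q)*(2*p^2 + 2*p*q + q^2) splits into three distinct lines over C (the quadratic factor has nonzero discriminant), so D_4. f is A_7 but g is D_4, hence not right-equivalent.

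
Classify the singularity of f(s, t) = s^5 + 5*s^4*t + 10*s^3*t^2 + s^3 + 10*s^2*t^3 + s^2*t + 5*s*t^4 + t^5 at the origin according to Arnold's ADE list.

D6

The Hessian of f at 0 has rank 0. Corank 2; j^3 = s^2*(s + t) has shape L^2 M (L != M), so D-series; mu = 6 gives D_6.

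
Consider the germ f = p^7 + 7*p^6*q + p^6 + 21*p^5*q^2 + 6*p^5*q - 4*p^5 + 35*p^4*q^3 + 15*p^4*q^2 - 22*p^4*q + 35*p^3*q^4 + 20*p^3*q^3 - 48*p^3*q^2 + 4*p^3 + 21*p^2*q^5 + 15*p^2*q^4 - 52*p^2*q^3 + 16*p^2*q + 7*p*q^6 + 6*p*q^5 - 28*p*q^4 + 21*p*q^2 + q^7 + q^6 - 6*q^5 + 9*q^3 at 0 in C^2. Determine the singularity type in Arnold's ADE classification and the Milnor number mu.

Type D_{7}, Milnor number mu = 7.

The Hessian of f at 0 has rank 0. Corank 2; j^3 = (p + q)*(2*p + 3*q)^2 has shape L^2 M (L != M), so D-series; mu = 7 gives D_7.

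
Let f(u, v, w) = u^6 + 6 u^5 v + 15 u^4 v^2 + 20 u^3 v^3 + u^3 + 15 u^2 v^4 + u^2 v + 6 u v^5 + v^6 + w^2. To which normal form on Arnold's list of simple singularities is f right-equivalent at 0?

D7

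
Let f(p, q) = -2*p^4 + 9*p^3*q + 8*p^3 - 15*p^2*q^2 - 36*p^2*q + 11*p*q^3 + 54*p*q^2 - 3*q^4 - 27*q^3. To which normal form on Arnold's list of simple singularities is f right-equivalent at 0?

E_7

The Hessian of f at 0 has rank 0. Corank 2; j^3 = (2*p - 3*q)^3 is a perfect cube, so E-series; the 4-jet and mu = 7 give E_7.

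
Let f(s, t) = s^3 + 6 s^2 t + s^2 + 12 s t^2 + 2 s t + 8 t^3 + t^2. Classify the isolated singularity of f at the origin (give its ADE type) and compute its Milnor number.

Type A_{2}, Milnor number mu = 2.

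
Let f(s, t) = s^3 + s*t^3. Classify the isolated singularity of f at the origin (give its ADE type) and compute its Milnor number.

Type E_{7}, Milnor number mu = 7.

The Hessian of f at 0 is [[0, 0], [0, 0]] with rank 0, so corank 2. A Groebner basis of the Jacobian ideal J(f) in C{s,t} is {s^3, s*t^2, 3*s^2 + t^3}; counting standard monomials gives mu = 7. Corank 2; j^3 = s^3 is a perfect cube, so E-series; the 4-jet and mu = 7 give E_7.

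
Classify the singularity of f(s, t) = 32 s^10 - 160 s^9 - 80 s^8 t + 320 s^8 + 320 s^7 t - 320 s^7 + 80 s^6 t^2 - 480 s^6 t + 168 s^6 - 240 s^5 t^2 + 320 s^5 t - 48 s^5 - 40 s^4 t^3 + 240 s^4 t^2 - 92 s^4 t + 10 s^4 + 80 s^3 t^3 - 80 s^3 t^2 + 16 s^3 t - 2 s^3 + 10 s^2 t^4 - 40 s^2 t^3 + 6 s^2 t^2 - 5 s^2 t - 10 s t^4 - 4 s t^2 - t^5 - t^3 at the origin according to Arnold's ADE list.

D6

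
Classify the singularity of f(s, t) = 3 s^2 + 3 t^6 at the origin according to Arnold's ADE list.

A5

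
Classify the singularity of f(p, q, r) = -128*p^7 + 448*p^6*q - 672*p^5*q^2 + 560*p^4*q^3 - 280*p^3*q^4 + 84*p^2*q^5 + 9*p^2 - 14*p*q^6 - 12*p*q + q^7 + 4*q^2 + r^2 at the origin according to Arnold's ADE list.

A_{6}

The Hessian of f at 0 has rank 2. Corank 1: A-series; mu = 6 gives A_6.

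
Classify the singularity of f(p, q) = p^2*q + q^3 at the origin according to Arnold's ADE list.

D_4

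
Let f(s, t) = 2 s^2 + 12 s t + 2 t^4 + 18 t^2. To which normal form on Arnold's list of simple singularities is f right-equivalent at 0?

The Hessian of f at 0 is [[4, 12], [12, 36]] with rank 1, so corank 1. A Groebner basis of the Jacobian ideal J(f) in C{s,t} is {t^3, s + 3*t}; counting standard monomials gives mu = 3. Corank 1: A-series; mu = 3 gives A_3.

A_{3}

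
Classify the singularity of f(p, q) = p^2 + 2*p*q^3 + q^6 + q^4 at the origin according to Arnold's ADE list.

The Hessian of f at 0 has rank 1. Corank 1: A-series; mu = 3 gives A_3.

A3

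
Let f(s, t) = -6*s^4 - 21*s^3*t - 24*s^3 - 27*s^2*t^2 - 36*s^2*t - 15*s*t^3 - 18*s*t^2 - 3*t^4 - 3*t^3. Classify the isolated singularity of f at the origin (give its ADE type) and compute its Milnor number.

The Hessian of f at 0 has rank 0. Corank 2; j^3 = -3*(2*s + t)^3 is a perfect cube, so E-series; the 4-jet and mu = 7 give E_7.

Type E_{7}, Milnor number mu = 7.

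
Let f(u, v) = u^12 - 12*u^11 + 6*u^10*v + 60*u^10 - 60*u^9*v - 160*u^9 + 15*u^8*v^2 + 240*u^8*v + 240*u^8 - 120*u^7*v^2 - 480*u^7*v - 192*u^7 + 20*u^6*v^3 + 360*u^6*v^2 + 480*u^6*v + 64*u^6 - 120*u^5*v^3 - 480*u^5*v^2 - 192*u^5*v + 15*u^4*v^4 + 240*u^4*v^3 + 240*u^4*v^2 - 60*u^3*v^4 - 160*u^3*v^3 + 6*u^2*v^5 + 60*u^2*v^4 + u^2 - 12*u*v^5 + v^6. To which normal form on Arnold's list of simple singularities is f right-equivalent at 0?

A_{5}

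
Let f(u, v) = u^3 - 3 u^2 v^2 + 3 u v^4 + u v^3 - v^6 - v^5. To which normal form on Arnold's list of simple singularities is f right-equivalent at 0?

The Hessian of f at 0 is [[0, 0], [0, 0]] with rank 0, so corank 2. A Groebner basis of the Jacobian ideal J(f) in C{u,v} is {-u^2 + v^4 - v^3/3, u^3, u^2*v + u^2/3 + v^3/9, -u^2 + u*v^2 - v^3/3}; counting standard monomials gives mu = 7. Corank 2; j^3 = u^3 is a perfect cube, so E-series; the 4-jet and mu = 7 give E_7.

E_7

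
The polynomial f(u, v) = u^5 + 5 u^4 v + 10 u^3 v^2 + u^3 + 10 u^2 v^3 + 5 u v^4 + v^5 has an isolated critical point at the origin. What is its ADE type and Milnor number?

The Hessian of f at 0 has rank 0. Corank 2; j^3 = u^3 is a perfect cube, so E-series; the 5-jet and mu = 8 give E_8.

Type E8, Milnor number mu = 8.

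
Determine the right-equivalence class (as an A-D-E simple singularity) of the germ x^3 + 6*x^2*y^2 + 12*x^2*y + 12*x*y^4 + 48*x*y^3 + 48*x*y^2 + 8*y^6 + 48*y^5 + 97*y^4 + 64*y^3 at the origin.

The Hessian of f at 0 has rank 0. Corank 2; j^3 = (x + 4*y)^3 is a perfect cube, so E-series; the 4-jet and mu = 6 give E_6.

E6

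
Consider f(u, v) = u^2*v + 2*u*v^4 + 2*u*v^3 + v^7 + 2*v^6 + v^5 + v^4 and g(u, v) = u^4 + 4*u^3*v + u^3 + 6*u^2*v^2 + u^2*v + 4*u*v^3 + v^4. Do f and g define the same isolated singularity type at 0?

Yes.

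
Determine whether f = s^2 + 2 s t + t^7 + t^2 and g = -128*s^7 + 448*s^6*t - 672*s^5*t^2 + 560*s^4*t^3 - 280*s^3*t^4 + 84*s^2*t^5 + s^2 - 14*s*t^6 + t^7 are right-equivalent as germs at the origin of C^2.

Yes.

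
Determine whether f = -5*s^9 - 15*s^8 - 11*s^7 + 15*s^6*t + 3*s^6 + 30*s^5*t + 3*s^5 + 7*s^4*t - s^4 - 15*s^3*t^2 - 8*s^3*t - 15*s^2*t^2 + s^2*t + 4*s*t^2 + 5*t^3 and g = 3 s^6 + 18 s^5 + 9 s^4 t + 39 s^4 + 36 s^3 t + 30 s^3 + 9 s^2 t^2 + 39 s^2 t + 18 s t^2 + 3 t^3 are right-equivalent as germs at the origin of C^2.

Yes.

The Hessian of f at 0 has rank 0. Corank 2; j^3 = t*(s^2 + 4*s*t + 5*t^2) splits into three distinct lines over C (the quadratic factor has nonzero discriminant), so D_4. The Hessian of g at 0 has rank 0. Corank 2; j^3 = 3*(2*s + t)*(5*s^2 + 4*s*t + t^2) splits into three distinct lines over C (the quadratic factor has nonzero discriminant), so D_4. Both have type D_4, hence right-equivalent.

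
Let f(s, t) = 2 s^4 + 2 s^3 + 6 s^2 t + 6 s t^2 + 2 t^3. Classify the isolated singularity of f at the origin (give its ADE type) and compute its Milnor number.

Type E_{6}, Milnor number mu = 6.

The Hessian of f at 0 has rank 0. Corank 2; j^3 = 2*(s + t)^3 is a perfect cube, so E-series; the 4-jet and mu = 6 give E_6.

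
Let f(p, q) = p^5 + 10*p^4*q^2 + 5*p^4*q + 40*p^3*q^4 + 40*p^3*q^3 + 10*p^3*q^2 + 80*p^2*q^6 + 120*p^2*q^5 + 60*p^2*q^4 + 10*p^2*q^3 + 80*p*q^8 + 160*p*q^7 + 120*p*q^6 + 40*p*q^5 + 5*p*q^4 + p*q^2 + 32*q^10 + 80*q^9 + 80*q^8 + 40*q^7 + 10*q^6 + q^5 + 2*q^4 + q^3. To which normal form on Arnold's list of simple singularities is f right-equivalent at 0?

D_6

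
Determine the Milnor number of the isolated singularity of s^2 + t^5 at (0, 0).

The Hessian of f at 0 has rank 1. Corank 1: A-series; mu = 4 gives A_4.

4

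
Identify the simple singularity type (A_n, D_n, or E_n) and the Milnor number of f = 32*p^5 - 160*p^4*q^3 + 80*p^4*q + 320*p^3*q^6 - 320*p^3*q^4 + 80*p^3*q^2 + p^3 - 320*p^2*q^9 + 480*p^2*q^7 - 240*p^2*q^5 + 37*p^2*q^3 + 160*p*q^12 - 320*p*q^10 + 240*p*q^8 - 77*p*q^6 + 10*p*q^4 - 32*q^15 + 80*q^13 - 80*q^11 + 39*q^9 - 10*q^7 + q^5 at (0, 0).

Type E8, Milnor number mu = 8.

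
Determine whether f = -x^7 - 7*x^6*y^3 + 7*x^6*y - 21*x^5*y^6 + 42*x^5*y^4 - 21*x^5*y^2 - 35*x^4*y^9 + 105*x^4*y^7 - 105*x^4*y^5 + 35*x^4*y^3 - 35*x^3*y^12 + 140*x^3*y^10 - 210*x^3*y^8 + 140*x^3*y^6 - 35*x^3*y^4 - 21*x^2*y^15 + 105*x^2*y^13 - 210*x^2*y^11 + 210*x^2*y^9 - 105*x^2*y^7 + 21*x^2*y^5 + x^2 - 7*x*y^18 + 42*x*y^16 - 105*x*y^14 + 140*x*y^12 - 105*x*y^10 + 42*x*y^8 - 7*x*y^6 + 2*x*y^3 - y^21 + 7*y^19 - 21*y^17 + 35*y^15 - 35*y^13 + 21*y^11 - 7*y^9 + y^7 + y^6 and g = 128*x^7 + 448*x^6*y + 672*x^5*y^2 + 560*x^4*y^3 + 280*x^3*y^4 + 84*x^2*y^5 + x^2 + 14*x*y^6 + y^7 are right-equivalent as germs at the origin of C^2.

The Hessian of f at 0 has rank 1. Corank 1: A-series; mu = 6 gives A_6. The Hessian of g at 0 has rank 1. Corank 1: A-series; mu = 6 gives A_6. Both have type A_6, hence right-equivalent.

Yes.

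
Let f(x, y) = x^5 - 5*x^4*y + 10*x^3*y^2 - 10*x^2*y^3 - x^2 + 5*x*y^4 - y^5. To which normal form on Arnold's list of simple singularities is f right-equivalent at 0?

The Hessian of f at 0 has rank 1. Corank 1: A-series; mu = 4 gives A_4.

A_{4}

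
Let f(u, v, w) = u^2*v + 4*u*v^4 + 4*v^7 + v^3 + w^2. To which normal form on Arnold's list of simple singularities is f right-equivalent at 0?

D_4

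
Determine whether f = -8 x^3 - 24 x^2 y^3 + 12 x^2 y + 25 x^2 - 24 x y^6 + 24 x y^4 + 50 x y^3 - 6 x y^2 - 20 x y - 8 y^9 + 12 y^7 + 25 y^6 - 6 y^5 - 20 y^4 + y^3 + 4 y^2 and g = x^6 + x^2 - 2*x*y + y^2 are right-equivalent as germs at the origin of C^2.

No.

The Hessian of f at 0 has rank 1. Corank 1: A-series; mu = 2 gives A_2. The Hessian of g at 0 has rank 1. Corank 1: A-series; mu = 5 gives A_5. f is A_2 but g is A_5, hence not right-equivalent.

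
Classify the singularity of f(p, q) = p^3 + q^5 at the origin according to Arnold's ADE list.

E_8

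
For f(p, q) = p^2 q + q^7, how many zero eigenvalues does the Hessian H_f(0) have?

2

The Hessian at 0 is [[0, 0], [0, 0]] of rank 0; hence corank 2.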